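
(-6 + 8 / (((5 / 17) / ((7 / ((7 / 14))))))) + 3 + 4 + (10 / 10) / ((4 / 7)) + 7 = 7811 / 20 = 390.55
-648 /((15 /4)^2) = -1152 /25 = -46.08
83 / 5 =16.60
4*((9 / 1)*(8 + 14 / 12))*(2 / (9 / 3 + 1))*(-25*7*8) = -231000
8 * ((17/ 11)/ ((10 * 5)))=0.25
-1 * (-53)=53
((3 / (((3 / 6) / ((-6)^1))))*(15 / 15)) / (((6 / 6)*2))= -18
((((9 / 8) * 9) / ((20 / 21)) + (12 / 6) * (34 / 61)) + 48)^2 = 340030100641 / 95257600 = 3569.59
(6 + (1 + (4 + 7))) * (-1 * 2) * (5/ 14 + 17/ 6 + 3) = -1560/ 7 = -222.86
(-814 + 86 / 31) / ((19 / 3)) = -75444 / 589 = -128.09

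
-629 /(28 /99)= -62271 /28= -2223.96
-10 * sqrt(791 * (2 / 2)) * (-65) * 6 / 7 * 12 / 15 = 3120 * sqrt(791) / 7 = 12535.59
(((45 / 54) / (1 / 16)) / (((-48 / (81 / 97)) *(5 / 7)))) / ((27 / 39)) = -91 / 194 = -0.47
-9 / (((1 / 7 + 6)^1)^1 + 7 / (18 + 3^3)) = -1.43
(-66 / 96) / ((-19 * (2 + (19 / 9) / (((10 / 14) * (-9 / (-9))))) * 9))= 0.00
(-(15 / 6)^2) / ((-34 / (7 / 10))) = 35 / 272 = 0.13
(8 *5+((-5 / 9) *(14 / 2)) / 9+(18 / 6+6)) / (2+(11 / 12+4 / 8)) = 15736 / 1107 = 14.21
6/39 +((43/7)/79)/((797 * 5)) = 0.15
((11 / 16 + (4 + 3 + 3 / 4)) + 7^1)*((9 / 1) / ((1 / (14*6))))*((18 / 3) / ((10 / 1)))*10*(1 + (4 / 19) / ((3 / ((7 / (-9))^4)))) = 34905871 / 486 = 71822.78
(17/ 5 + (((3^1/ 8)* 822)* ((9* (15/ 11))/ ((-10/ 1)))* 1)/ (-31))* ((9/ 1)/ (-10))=-1915479/ 136400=-14.04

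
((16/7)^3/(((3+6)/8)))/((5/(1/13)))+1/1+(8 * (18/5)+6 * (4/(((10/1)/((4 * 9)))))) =23348879/200655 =116.36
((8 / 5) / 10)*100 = 16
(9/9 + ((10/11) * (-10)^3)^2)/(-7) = -100000121/847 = -118063.90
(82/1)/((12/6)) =41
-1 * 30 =-30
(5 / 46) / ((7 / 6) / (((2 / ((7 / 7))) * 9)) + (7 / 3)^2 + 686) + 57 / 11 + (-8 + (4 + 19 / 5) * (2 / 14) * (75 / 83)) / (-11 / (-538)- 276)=1212532451608111 / 232851774903209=5.21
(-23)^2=529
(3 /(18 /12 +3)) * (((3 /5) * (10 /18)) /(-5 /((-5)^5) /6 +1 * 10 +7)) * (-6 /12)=-1250 /191253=-0.01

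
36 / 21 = 12 / 7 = 1.71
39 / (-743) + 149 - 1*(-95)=181253 / 743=243.95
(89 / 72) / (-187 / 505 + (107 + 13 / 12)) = 44945 / 3916446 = 0.01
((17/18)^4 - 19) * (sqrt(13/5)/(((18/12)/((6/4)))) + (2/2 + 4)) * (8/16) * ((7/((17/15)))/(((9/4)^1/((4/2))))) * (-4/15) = 13377161 * sqrt(65)/5019165 + 66885805/1003833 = 88.12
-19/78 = -0.24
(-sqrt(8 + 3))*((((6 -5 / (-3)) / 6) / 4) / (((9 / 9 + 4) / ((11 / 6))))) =-253*sqrt(11) / 2160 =-0.39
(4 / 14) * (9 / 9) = 2 / 7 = 0.29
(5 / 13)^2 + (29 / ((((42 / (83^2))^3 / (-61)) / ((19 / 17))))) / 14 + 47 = -1857105857793324779 / 2979967536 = -623196674.25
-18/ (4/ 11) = -99/ 2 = -49.50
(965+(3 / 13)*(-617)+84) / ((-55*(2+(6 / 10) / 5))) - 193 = -1521677 / 7579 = -200.78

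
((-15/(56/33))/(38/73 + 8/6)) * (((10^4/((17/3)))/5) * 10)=-406518750/24157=-16828.20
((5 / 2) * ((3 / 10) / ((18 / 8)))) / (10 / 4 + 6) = 2 / 51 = 0.04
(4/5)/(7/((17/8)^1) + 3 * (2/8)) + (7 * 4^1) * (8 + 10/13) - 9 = 4231661/17875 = 236.74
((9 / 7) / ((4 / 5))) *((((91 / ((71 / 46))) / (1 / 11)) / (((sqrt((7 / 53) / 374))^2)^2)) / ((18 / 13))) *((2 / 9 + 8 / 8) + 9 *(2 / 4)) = 2162964577371455 / 62622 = 34540011136.21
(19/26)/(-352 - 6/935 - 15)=-0.00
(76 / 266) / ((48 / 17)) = 17 / 168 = 0.10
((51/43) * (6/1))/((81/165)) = 1870/129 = 14.50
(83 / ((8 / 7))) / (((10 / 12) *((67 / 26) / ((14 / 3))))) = 157.82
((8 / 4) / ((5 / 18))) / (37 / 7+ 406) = 252 / 14395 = 0.02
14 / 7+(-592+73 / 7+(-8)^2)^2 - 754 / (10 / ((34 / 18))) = 590366174 / 2205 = 267739.76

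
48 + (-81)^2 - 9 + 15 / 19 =125415 / 19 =6600.79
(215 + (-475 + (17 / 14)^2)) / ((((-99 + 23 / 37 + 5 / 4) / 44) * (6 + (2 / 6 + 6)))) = 6688572 / 704375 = 9.50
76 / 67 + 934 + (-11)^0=62721 / 67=936.13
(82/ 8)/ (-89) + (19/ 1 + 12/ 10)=35751/ 1780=20.08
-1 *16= -16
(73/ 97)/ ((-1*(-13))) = 73/ 1261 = 0.06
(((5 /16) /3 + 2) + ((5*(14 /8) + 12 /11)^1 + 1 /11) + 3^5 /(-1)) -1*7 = -125645 /528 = -237.96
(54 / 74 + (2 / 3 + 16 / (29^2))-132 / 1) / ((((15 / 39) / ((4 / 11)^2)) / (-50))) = 25355618080 / 11295471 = 2244.76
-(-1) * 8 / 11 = 8 / 11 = 0.73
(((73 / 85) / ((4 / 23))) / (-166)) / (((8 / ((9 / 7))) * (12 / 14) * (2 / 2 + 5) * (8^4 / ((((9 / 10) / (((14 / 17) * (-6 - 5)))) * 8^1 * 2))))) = 15111 / 41884057600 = 0.00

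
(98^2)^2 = 92236816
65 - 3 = 62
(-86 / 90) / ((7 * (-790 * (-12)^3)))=-43 / 430012800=-0.00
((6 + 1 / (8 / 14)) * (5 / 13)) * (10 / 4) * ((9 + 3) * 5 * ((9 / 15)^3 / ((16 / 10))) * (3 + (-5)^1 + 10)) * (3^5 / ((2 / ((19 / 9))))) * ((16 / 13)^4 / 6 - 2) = -148778369595 / 742586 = -200351.70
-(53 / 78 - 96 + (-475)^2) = -17591315 / 78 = -225529.68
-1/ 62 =-0.02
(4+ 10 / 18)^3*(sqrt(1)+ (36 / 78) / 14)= 97.66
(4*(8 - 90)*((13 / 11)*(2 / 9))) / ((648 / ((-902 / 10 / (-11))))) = -43706 / 40095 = -1.09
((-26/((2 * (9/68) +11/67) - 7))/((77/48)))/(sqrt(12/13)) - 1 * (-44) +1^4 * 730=776.57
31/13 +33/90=1073/390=2.75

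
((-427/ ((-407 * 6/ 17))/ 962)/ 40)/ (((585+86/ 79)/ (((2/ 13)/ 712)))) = 573461/ 20135593924068480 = 0.00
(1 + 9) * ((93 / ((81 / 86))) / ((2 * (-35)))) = -2666 / 189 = -14.11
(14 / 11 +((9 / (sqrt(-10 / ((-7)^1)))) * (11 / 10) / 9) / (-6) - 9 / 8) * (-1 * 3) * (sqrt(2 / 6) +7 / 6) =-(975 - 121 * sqrt(70)) * (2 * sqrt(3) +7) / 13200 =0.03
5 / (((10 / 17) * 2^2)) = 17 / 8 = 2.12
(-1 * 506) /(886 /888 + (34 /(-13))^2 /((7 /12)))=-24161592 /607567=-39.77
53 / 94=0.56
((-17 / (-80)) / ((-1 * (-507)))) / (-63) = -17 / 2555280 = -0.00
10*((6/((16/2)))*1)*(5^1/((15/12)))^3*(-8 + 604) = 286080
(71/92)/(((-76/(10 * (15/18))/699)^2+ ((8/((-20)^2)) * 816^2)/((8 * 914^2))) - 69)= -503132774144375/44982911761740892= -0.01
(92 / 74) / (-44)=-0.03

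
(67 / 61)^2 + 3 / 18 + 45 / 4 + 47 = 59.62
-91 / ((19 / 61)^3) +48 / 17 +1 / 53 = -18592833272 / 6179959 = -3008.57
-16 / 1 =-16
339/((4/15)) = 5085/4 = 1271.25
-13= -13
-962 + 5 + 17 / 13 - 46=-13022 / 13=-1001.69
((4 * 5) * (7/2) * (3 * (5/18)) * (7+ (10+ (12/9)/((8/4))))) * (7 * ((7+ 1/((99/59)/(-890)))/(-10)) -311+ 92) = 151886.19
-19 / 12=-1.58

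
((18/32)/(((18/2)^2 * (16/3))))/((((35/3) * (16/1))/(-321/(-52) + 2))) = 85/1490944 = 0.00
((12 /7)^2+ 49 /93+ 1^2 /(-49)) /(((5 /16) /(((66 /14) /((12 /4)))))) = 552640 /31899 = 17.32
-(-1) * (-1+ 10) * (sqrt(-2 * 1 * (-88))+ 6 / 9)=6+ 36 * sqrt(11)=125.40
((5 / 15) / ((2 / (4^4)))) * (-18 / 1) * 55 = -42240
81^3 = 531441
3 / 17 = 0.18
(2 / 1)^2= 4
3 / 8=0.38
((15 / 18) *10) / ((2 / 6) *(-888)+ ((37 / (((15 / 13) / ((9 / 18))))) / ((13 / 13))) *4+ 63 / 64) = -8000 / 221647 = -0.04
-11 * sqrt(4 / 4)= -11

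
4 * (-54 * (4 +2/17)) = -15120/17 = -889.41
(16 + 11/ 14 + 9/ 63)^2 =56169/ 196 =286.58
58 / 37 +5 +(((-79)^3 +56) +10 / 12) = -109440583 / 222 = -492975.60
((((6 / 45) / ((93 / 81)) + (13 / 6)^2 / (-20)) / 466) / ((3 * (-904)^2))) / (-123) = 2647 / 3136485860628480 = 0.00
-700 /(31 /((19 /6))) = -6650 /93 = -71.51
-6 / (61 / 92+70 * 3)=-552 / 19381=-0.03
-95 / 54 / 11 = -95 / 594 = -0.16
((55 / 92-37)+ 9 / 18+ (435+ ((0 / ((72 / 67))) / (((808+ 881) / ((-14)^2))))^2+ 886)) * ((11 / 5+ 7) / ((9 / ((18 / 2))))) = 11822.90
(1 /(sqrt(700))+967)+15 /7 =sqrt(7) /70+6784 /7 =969.18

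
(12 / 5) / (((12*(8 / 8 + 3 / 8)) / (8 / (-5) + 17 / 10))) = 4 / 275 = 0.01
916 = 916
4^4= 256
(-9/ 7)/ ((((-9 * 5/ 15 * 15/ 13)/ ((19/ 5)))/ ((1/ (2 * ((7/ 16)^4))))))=8093696/ 420175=19.26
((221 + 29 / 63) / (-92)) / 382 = -1744 / 276759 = -0.01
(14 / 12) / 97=7 / 582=0.01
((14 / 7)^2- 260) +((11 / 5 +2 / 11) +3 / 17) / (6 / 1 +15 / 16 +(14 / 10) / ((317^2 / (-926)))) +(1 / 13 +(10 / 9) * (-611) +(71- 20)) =-1075991672035790 / 1217953236357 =-883.44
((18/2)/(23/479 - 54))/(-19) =4311/491017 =0.01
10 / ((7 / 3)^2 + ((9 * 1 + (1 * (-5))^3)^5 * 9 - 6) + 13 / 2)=-36 / 680510697041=-0.00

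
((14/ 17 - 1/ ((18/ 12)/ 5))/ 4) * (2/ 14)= -0.09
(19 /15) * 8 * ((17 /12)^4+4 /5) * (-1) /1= -9510431 /194400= -48.92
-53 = -53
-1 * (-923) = 923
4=4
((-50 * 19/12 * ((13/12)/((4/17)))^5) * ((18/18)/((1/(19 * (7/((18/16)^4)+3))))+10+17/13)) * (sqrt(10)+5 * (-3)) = 155401681564126999625/417942208512 -31080336312825399925 * sqrt(10)/1253826625536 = 293438011.29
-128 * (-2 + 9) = -896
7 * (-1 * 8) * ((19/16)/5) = -133/10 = -13.30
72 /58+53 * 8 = 12332 /29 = 425.24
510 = 510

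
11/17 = 0.65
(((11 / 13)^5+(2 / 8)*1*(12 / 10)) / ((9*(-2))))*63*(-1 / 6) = 19070723 / 44555160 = 0.43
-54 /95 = -0.57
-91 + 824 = 733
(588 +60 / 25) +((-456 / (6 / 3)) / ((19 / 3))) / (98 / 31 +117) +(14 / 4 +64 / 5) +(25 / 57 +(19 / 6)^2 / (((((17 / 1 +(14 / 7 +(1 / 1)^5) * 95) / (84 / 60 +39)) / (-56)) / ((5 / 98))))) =603.01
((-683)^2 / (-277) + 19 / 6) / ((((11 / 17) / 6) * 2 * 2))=-47492407 / 12188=-3896.65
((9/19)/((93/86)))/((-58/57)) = -387/899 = -0.43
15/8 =1.88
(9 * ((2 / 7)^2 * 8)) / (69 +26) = 288 / 4655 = 0.06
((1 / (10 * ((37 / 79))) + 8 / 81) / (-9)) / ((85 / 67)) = -627053 / 22927050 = -0.03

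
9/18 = 0.50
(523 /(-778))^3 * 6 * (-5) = 2145835005 /235455476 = 9.11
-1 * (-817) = 817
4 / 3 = 1.33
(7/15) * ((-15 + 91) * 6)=1064/5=212.80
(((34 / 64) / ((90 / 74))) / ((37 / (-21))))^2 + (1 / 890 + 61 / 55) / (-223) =2841165277 / 50300236800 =0.06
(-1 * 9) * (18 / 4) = -81 / 2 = -40.50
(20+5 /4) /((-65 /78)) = -51 /2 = -25.50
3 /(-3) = -1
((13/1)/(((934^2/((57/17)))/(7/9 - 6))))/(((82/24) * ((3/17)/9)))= -34827/8941649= -0.00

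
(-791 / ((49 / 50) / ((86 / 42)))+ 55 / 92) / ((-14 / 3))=22343315 / 63112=354.03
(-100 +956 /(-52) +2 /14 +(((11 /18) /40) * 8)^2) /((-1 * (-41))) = -87144989 /30221100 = -2.88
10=10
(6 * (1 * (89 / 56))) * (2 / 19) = 267 / 266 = 1.00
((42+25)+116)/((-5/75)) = -2745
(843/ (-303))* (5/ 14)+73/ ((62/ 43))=1087859/ 21917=49.64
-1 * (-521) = 521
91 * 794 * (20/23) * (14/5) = 4046224/23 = 175922.78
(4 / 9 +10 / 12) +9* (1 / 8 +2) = 1469 / 72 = 20.40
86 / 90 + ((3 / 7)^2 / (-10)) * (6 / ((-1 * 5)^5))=0.96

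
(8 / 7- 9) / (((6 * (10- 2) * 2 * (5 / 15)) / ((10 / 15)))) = -55 / 336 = -0.16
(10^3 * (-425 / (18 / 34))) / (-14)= 3612500 / 63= 57341.27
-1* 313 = -313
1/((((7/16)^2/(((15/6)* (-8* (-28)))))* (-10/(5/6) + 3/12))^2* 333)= 6710886400/36044253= 186.18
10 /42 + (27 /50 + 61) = 64867 /1050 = 61.78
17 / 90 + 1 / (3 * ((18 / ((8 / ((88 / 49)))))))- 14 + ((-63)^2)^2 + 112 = 23393293018 / 1485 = 15753059.27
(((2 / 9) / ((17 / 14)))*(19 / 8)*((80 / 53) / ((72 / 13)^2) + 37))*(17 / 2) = 84615797 / 618192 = 136.88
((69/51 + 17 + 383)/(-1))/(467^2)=-6823/3707513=-0.00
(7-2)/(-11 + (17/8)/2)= -0.50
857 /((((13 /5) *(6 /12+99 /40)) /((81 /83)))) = 108.13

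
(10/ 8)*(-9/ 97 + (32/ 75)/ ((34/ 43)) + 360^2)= 16028335261/ 98940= 162000.56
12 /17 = 0.71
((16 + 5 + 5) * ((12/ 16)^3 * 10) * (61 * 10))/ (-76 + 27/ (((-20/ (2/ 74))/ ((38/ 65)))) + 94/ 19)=-4529516875/ 4811444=-941.40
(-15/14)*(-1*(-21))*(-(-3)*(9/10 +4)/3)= -110.25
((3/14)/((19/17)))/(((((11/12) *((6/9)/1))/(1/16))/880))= 2295/133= 17.26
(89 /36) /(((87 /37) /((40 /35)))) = 6586 /5481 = 1.20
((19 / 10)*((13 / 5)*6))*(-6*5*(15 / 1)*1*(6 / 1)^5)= -103716288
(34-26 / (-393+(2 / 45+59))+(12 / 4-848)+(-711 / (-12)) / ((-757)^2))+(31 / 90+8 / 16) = -24148420455673 / 29810008980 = -810.08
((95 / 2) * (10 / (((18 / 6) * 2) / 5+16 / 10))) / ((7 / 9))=21375 / 98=218.11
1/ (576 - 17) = 1/ 559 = 0.00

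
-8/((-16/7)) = 7/2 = 3.50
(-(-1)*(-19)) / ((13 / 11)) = -209 / 13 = -16.08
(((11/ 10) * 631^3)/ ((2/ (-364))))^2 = 2529905514854042456371.24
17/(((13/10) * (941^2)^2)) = 170/10192995817693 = 0.00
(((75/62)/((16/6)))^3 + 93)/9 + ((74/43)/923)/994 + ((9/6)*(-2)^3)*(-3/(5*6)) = 11.54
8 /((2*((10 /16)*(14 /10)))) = 32 /7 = 4.57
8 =8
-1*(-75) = 75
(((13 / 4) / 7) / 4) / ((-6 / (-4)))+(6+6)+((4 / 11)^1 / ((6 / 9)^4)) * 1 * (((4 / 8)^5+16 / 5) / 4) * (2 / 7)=336061 / 26880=12.50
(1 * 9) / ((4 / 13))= 117 / 4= 29.25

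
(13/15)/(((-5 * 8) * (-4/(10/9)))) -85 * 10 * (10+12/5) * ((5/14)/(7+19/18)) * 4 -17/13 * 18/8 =-10671412753/5700240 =-1872.10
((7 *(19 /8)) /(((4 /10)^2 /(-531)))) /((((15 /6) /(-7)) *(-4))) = -2471805 /64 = -38621.95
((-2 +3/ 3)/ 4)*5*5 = -25/ 4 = -6.25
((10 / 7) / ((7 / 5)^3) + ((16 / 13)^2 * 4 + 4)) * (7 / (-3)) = -4292950 / 173901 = -24.69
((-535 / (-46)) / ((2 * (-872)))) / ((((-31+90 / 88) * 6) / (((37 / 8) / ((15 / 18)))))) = 43549 / 211630912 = 0.00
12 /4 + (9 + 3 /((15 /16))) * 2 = 137 /5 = 27.40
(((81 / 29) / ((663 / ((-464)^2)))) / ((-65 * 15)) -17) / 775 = -1287841 / 55664375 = -0.02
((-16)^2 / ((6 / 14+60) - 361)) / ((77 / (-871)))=27872 / 2893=9.63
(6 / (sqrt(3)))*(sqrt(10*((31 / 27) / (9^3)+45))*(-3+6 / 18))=-32*sqrt(2214415) / 243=-195.96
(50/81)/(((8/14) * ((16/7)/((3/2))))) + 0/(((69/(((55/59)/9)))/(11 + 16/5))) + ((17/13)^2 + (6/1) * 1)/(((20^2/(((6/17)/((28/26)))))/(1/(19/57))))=48643391/66830400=0.73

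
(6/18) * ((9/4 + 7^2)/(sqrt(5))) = 41 * sqrt(5)/12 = 7.64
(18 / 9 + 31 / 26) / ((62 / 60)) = 3.09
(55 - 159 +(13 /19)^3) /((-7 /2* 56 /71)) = 50490869 /1344364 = 37.56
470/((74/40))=9400/37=254.05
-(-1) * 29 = 29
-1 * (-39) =39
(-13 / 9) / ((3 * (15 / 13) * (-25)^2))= -169 / 253125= -0.00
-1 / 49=-0.02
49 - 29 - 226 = -206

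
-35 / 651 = -5 / 93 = -0.05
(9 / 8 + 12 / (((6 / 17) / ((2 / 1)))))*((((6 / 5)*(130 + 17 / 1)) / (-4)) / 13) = -243873 / 1040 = -234.49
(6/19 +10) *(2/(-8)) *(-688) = 33712/19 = 1774.32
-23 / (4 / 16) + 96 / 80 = -454 / 5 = -90.80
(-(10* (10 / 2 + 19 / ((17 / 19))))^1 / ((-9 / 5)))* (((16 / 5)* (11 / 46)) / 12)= 98120 / 10557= 9.29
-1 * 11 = -11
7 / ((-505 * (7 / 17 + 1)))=-119 / 12120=-0.01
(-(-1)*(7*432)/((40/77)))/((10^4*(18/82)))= 66297/25000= 2.65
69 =69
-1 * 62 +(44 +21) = 3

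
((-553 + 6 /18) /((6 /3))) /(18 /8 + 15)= -3316 /207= -16.02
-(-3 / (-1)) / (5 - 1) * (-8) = 6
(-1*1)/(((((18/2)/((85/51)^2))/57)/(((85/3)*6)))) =-80750/27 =-2990.74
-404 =-404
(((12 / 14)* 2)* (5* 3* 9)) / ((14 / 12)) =9720 / 49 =198.37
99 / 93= 33 / 31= 1.06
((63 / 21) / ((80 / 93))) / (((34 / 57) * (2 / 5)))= 15903 / 1088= 14.62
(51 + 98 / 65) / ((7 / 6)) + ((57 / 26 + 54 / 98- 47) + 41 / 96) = 1.18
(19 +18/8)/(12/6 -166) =-85/656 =-0.13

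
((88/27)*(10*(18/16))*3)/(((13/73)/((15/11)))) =10950/13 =842.31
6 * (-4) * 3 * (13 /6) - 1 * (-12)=-144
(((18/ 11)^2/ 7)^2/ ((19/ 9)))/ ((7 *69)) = 314928/ 2194554131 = 0.00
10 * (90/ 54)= 50/ 3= 16.67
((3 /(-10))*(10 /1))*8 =-24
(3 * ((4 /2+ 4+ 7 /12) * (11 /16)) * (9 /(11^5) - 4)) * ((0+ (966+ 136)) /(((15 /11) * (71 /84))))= -39257629817 /756008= -51927.53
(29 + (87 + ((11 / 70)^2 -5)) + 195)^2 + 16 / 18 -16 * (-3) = 20247633464969 / 216090000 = 93700.00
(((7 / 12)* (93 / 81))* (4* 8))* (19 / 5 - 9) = -45136 / 405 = -111.45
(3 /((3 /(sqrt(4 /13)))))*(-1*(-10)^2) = -200*sqrt(13) /13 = -55.47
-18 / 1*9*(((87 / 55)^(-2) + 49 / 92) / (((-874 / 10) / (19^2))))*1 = 555049755 / 889778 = 623.81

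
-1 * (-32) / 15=2.13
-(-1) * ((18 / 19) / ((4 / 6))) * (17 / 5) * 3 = 1377 / 95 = 14.49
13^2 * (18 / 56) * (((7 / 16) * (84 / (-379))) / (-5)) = 31941 / 30320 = 1.05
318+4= 322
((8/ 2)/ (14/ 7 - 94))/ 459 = -1/ 10557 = -0.00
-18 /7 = -2.57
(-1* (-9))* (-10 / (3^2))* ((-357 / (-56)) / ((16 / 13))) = -3315 / 64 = -51.80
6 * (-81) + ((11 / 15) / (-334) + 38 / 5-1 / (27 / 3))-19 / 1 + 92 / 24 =-742001 / 1503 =-493.68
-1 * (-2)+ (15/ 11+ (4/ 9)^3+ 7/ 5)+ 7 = 475183/ 40095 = 11.85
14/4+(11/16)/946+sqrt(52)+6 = 2*sqrt(13)+13073/1376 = 16.71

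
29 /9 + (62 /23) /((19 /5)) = 3.93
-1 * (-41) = 41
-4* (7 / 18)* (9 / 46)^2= -0.06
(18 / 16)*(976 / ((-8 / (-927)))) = 127230.75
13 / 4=3.25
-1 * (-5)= 5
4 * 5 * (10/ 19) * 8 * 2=168.42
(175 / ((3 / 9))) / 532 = 75 / 76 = 0.99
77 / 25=3.08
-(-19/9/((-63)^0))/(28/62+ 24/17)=10013/8838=1.13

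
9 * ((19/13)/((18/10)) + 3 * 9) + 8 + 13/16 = 53897/208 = 259.12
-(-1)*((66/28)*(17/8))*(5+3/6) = 6171/224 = 27.55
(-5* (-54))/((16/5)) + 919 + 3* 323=15779/8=1972.38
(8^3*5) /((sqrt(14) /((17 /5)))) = 4352*sqrt(14) /7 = 2326.24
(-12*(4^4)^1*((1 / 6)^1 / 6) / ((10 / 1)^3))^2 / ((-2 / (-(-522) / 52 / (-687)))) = 7424 / 139546875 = 0.00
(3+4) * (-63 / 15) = -147 / 5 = -29.40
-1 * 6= -6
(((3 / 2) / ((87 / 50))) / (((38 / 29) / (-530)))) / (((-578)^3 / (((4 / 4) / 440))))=1325 / 322864122944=0.00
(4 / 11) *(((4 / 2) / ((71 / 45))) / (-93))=-120 / 24211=-0.00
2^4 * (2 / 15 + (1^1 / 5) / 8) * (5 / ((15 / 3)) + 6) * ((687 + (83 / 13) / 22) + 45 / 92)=240688105 / 19734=12196.62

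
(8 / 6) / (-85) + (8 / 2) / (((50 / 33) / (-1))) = -3386 / 1275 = -2.66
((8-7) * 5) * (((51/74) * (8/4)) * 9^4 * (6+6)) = 20076660/37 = 542612.43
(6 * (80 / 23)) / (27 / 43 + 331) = 1032 / 16399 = 0.06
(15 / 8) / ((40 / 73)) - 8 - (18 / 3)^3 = -14117 / 64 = -220.58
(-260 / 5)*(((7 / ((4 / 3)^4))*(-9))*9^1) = 597051 / 64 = 9328.92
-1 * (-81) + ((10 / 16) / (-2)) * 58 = 503 / 8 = 62.88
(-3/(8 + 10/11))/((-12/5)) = 55/392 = 0.14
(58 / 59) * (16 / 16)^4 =58 / 59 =0.98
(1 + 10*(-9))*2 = -178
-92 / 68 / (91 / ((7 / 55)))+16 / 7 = 2.28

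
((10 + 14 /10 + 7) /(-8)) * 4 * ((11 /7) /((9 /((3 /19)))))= -506 /1995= -0.25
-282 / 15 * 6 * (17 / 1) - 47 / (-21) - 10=-202163 / 105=-1925.36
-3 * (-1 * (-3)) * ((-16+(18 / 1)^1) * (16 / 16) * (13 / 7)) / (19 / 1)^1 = -234 / 133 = -1.76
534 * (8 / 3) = 1424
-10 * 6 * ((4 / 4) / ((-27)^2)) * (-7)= 140 / 243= 0.58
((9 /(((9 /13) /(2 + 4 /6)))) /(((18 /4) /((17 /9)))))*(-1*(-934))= 3302624 /243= 13591.05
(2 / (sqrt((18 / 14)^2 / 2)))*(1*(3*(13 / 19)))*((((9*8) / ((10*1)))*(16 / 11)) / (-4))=-8736*sqrt(2) / 1045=-11.82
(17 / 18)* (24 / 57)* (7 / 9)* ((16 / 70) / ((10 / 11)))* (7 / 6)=10472 / 115425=0.09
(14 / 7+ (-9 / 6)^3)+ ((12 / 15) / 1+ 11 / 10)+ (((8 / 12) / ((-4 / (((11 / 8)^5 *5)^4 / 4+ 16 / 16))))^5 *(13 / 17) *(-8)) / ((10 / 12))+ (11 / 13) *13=170858178210234697398272188850438722187285472720608247152966757747441900781709055786472553924036608113934951410089071469 / 28723185043584894369706493060502668572343009055518660783369885683312466429686933958804871032340480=5948441231394516821986.68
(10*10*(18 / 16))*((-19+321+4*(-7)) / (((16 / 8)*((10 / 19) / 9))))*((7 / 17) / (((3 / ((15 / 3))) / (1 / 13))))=12299175 / 884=13913.09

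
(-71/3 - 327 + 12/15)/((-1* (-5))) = -5248/75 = -69.97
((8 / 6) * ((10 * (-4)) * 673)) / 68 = -26920 / 51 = -527.84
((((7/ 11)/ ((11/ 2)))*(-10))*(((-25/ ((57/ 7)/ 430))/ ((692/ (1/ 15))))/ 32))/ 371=37625/ 3035452464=0.00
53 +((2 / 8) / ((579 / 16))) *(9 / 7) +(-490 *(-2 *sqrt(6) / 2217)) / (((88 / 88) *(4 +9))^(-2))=71615 / 1351 +165620 *sqrt(6) / 2217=236.00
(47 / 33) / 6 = 47 / 198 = 0.24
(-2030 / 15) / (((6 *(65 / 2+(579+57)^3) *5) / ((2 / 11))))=-116 / 36383841945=-0.00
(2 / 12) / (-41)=-1 / 246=-0.00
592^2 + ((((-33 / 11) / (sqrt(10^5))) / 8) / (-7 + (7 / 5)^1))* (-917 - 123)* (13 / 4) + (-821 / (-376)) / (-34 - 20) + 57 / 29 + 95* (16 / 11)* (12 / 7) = 15900455702851 / 45338832 - 507* sqrt(10) / 2240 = 350702.09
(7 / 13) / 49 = 1 / 91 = 0.01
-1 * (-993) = 993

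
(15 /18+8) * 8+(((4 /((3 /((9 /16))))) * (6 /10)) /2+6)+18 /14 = 65669 /840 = 78.18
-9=-9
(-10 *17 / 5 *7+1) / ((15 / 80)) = -1264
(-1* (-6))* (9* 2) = 108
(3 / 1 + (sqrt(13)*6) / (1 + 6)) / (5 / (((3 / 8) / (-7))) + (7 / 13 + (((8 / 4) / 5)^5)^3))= -7141113281250*sqrt(13) / 773101797694961 - 3570556640625 / 110443113956423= -0.07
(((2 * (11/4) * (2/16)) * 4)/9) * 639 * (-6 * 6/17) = -7029/17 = -413.47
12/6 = 2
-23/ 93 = -0.25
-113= -113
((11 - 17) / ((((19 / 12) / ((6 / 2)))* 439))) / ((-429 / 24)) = 0.00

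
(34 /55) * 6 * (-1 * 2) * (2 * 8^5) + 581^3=10760023067 /55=195636783.04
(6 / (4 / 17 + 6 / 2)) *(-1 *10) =-204 / 11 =-18.55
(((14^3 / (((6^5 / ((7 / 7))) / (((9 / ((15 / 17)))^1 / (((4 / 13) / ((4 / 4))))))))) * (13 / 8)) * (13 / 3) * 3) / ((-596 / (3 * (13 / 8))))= -166539191 / 82391040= -2.02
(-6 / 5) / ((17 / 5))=-6 / 17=-0.35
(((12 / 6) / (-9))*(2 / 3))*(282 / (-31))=376 / 279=1.35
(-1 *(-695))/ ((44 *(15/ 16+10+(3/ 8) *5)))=556/ 451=1.23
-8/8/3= -1/3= -0.33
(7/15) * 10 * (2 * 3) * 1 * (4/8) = 14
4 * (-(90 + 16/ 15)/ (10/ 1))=-2732/ 75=-36.43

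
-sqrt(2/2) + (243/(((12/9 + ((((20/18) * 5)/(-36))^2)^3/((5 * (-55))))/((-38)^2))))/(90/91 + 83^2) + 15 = 788723410449123315950/15110844256056987793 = 52.20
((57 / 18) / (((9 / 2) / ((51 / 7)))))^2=104329 / 3969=26.29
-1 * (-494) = 494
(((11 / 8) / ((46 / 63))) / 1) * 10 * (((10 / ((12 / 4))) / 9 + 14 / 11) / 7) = 305 / 69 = 4.42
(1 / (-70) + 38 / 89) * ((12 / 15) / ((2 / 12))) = 1.98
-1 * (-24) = 24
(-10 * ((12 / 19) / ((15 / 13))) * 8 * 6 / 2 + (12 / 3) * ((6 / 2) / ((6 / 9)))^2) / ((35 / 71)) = -102.18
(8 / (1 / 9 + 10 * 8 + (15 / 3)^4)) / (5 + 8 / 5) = 60 / 34903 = 0.00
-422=-422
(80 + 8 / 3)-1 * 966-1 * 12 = -2686 / 3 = -895.33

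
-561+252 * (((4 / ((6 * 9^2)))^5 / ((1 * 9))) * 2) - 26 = -497358413741249 / 847288609443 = -587.00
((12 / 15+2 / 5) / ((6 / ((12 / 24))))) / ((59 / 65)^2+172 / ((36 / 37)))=7605 / 13506608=0.00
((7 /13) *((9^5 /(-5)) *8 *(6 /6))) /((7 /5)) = -472392 /13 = -36337.85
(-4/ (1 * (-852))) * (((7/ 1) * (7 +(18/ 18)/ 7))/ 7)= 50/ 1491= 0.03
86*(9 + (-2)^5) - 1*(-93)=-1885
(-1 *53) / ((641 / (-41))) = 3.39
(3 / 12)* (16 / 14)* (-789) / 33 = -526 / 77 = -6.83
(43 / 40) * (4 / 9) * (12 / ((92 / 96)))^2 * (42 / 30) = 1387008 / 13225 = 104.88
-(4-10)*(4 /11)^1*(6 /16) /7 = 9 /77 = 0.12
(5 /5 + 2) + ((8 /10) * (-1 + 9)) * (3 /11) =4.75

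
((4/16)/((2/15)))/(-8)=-15/64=-0.23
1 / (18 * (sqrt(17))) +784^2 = sqrt(17) / 306 +614656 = 614656.01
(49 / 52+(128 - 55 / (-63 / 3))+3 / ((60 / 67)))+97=316559 / 1365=231.91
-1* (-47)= 47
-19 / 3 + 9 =8 / 3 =2.67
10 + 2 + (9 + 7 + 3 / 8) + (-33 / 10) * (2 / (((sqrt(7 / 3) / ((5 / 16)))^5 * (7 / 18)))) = 227 / 8 - 1670625 * sqrt(21) / 1258815488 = 28.37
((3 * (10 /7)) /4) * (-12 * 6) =-540 /7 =-77.14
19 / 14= 1.36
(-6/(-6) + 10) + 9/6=25/2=12.50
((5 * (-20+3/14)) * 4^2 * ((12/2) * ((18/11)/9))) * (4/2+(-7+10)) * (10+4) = -1329600/11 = -120872.73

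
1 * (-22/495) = -2/45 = -0.04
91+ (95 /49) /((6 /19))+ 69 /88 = 1266739 /12936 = 97.92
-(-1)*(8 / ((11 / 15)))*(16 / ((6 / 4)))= 1280 / 11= 116.36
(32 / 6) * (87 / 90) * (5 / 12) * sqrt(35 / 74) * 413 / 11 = 55.47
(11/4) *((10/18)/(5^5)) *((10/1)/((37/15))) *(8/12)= 11/8325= 0.00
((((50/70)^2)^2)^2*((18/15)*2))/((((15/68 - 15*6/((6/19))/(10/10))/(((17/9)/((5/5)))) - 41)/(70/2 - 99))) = 69360000000/1277946850481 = 0.05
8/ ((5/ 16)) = 128/ 5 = 25.60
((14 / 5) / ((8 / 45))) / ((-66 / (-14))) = 147 / 44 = 3.34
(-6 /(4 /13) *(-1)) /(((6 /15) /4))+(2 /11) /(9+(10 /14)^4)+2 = 197.02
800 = 800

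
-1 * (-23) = 23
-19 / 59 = -0.32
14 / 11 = 1.27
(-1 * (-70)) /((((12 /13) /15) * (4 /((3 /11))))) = 6825 /88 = 77.56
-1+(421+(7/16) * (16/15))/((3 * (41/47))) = 295289/1845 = 160.05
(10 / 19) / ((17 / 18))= 180 / 323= 0.56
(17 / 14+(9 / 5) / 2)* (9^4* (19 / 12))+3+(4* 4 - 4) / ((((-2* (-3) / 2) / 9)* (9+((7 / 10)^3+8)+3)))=10427787051 / 474670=21968.50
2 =2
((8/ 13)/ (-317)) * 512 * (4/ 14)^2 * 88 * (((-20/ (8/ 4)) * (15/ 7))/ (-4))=-54067200/ 1413503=-38.25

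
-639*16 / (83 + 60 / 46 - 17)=-6532 / 43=-151.91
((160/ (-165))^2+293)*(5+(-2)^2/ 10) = 960303/ 605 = 1587.28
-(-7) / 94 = 7 / 94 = 0.07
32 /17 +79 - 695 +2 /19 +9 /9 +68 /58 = -5731105 /9367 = -611.84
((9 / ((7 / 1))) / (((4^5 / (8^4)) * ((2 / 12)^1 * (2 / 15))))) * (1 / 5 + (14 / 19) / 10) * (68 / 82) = 286416 / 5453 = 52.52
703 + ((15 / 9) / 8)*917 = 21457 / 24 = 894.04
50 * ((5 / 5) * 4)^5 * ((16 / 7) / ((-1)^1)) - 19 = -819333 / 7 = -117047.57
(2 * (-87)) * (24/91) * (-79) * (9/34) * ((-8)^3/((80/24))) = -1140148224/7735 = -147401.19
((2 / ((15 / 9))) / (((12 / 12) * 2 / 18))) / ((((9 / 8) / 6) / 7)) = 403.20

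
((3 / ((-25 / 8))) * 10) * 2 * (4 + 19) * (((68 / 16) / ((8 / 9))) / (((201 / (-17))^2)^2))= -32656711 / 302266815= -0.11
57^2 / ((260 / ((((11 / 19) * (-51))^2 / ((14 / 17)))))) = 48152313 / 3640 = 13228.66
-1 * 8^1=-8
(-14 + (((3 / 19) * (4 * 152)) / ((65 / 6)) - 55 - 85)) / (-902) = 4717 / 29315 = 0.16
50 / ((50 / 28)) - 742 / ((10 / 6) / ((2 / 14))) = -178 / 5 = -35.60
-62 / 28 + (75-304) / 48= -2347 / 336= -6.99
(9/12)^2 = 9/16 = 0.56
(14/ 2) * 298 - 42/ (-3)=2100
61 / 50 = 1.22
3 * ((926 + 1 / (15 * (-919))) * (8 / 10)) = 51059636 / 22975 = 2222.40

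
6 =6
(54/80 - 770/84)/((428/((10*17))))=-17323/5136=-3.37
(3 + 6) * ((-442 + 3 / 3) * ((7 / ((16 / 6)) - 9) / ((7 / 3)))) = 10843.88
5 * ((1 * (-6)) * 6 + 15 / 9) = -515 / 3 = -171.67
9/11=0.82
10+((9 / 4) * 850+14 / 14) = 1923.50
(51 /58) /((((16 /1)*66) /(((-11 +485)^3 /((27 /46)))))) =192778249 /1276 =151080.13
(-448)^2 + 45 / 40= 200705.12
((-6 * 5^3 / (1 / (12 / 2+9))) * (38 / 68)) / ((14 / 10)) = -534375 / 119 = -4490.55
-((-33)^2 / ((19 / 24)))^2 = -1892217.44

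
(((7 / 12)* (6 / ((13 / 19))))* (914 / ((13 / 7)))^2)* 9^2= 220493167146 / 2197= 100361022.82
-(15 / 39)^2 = -25 / 169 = -0.15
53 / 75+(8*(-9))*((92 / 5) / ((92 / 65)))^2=-912547 / 75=-12167.29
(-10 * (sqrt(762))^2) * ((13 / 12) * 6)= -49530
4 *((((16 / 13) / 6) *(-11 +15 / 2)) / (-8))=14 / 39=0.36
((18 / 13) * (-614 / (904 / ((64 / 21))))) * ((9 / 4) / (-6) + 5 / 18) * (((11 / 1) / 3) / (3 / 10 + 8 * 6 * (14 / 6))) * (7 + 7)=1891120 / 14847183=0.13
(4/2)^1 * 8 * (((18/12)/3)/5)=8/5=1.60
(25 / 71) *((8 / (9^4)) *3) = 200 / 155277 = 0.00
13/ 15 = 0.87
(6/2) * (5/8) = 15/8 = 1.88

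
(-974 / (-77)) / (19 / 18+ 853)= 17532 / 1183721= 0.01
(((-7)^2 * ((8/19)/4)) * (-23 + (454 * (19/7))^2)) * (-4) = -595253992/19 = -31329157.47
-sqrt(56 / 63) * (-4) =8 * sqrt(2) / 3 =3.77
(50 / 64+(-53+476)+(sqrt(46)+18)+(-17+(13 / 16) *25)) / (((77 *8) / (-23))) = -327589 / 19712 - 23 *sqrt(46) / 616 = -16.87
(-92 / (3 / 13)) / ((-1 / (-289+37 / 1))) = -100464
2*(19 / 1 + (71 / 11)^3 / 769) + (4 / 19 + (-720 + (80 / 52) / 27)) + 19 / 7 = -32411343791747 / 47781871137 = -678.32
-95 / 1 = -95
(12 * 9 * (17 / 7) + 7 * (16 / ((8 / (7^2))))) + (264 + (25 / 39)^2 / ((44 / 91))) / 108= 950.74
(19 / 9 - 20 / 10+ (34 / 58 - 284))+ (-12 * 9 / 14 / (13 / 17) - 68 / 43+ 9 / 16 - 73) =-6003723835 / 16340688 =-367.41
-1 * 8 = -8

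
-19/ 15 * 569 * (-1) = 10811/ 15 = 720.73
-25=-25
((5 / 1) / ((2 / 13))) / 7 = 65 / 14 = 4.64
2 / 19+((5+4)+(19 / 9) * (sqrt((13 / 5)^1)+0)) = 19 * sqrt(65) / 45+173 / 19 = 12.51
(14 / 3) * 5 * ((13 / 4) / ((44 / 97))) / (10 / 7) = 61789 / 528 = 117.02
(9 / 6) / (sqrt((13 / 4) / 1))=3 * sqrt(13) / 13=0.83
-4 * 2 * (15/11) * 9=-1080/11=-98.18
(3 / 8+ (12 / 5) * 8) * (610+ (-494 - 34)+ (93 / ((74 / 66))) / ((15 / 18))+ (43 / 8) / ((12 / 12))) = 216598941 / 59200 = 3658.77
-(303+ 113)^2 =-173056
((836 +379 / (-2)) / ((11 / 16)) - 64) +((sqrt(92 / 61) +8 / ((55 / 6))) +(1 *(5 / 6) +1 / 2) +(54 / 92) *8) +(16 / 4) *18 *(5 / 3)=2 *sqrt(1403) / 61 +3807392 / 3795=1004.49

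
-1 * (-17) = 17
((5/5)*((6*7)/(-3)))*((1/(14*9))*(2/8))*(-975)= 325/12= 27.08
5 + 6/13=71/13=5.46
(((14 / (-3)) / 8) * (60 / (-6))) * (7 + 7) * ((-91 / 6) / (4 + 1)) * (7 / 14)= -4459 / 36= -123.86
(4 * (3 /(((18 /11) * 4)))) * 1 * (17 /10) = 187 /60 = 3.12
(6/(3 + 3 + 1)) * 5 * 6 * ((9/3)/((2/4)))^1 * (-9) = -9720/7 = -1388.57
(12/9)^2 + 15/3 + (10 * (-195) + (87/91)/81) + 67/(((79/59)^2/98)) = 1719.06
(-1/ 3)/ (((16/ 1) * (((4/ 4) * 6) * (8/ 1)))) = -1/ 2304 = -0.00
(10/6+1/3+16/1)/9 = 2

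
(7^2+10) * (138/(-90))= -1357/15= -90.47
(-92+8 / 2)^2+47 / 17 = 131695 / 17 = 7746.76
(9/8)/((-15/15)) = -9/8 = -1.12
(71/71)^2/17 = 1/17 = 0.06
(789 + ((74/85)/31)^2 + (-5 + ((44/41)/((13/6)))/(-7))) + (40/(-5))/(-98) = 142169701435392/181336207325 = 784.01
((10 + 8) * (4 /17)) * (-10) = -720 /17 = -42.35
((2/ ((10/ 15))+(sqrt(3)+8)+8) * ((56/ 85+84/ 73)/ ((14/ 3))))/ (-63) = -15238/ 130305 - 802 * sqrt(3)/ 130305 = -0.13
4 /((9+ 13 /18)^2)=1296 /30625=0.04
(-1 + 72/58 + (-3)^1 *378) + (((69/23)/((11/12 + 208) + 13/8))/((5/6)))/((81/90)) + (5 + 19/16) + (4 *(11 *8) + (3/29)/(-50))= -45458953797/58614800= -775.55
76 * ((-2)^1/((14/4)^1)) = -304/7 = -43.43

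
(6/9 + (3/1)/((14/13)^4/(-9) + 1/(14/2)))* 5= -80851805/35589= -2271.82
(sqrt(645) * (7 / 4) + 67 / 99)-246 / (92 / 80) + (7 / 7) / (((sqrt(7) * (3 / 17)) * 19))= -168.68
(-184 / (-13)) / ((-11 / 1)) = -184 / 143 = -1.29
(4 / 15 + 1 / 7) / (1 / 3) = 43 / 35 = 1.23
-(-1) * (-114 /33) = -38 /11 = -3.45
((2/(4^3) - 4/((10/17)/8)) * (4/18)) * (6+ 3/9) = -76.52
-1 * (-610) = 610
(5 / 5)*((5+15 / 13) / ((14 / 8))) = 320 / 91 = 3.52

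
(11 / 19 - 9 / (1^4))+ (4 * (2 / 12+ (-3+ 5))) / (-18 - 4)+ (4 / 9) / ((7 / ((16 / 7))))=-799093 / 92169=-8.67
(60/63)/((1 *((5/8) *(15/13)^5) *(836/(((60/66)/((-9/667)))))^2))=1321473371816/273085438192875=0.00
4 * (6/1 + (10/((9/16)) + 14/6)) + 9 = 1021/9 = 113.44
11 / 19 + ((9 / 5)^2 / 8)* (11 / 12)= 14443 / 15200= 0.95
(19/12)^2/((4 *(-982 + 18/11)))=-0.00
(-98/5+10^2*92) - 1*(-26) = 46032/5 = 9206.40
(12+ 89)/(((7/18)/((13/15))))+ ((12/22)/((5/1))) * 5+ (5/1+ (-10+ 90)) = 119593/385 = 310.63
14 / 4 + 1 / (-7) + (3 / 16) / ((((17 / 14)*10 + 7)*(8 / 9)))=404395 / 120064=3.37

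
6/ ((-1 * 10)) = -3/ 5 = -0.60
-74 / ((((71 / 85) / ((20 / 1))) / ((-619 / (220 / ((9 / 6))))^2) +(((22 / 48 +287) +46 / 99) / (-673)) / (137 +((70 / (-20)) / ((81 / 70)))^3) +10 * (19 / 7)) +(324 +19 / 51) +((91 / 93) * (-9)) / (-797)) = -2581701518048735693910809664 / 12263950471706168787971394169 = -0.21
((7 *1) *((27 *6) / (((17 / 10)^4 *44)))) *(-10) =-28350000 / 918731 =-30.86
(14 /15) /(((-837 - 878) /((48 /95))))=-32 /116375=-0.00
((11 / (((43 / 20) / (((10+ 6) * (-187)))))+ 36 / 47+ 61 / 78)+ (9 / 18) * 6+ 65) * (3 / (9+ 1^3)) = -2402144431 / 525460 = -4571.51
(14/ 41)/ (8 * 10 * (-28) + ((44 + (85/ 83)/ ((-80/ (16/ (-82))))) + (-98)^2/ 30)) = -4980/ 27358139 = -0.00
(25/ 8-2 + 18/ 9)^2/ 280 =125/ 3584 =0.03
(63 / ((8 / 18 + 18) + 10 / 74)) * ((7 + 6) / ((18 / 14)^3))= 1154881 / 55683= 20.74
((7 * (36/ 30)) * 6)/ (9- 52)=-252/ 215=-1.17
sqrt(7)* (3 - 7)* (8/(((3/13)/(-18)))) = 2496* sqrt(7) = 6603.80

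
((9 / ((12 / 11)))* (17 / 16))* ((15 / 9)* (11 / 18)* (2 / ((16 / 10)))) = 51425 / 4608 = 11.16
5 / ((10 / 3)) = 3 / 2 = 1.50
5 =5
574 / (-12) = -287 / 6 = -47.83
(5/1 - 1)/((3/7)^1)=28/3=9.33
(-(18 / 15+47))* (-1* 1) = 241 / 5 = 48.20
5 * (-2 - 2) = -20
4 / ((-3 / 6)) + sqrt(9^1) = -5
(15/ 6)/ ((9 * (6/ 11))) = 55/ 108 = 0.51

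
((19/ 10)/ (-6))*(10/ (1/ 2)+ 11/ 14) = -1843/ 280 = -6.58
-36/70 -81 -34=-4043/35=-115.51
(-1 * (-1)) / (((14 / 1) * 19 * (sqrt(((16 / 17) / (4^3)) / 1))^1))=sqrt(17) / 133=0.03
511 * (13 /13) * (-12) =-6132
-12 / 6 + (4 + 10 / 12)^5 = 20495597 / 7776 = 2635.75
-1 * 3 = -3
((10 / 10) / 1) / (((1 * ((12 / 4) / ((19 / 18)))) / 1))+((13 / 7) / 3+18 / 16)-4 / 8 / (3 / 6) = 1657 / 1512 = 1.10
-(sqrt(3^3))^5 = -2187 * sqrt(3) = -3788.00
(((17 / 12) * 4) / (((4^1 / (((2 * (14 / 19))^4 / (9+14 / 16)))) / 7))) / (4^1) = 1.18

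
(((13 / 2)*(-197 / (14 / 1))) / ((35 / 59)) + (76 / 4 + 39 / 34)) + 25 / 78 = -86880037 / 649740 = -133.72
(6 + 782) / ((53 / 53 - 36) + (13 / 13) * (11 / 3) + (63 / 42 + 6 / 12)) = -591 / 22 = -26.86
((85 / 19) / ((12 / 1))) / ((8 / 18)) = 0.84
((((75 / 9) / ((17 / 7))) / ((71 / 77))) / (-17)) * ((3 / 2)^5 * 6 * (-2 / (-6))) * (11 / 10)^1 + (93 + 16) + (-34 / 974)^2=16404938724275 / 155727062752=105.34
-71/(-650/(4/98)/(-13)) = -71/1225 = -0.06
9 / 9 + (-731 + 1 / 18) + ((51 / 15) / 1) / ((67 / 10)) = -879701 / 1206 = -729.44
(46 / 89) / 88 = 23 / 3916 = 0.01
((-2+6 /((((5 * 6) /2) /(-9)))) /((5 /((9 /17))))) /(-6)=42 /425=0.10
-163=-163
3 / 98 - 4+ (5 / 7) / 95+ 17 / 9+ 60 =970741 / 16758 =57.93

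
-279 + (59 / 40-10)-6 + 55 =-9541 / 40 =-238.52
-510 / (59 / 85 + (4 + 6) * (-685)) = 43350 / 582191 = 0.07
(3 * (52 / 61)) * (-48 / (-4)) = 1872 / 61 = 30.69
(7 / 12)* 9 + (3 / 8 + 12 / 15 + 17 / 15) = 7.56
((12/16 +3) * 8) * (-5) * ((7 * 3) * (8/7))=-3600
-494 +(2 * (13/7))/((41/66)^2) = -5699642/11767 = -484.38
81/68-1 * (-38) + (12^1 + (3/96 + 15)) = 66.22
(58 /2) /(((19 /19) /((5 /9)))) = 145 /9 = 16.11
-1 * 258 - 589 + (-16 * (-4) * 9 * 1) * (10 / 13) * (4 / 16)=-9571 / 13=-736.23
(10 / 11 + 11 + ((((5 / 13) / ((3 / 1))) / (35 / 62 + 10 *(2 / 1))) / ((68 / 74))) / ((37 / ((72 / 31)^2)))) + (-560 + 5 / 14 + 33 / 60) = -98142254213 / 179359180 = -547.18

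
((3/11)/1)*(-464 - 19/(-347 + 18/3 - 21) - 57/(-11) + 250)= -2493915/43802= -56.94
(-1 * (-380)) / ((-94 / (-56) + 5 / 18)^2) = 24131520 / 243049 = 99.29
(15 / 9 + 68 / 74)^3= 23639903 / 1367631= 17.29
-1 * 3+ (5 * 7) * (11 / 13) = 346 / 13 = 26.62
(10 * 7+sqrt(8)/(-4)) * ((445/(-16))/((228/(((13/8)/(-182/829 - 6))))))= 2.21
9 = 9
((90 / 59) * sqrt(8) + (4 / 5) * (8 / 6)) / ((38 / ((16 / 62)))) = 64 / 8835 + 720 * sqrt(2) / 34751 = 0.04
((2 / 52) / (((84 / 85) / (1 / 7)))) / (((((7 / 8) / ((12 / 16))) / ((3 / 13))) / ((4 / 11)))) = 255 / 637637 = 0.00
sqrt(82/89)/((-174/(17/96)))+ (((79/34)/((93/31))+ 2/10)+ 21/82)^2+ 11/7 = 2361114967/765149175-17 * sqrt(7298)/1486656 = 3.08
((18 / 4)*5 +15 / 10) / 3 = 8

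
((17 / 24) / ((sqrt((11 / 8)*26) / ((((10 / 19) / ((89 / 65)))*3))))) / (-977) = -425*sqrt(143) / 36346354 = -0.00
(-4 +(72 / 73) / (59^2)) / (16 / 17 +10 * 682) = -4319615 / 7366481757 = -0.00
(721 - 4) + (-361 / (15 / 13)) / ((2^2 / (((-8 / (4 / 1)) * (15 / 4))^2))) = -58923 / 16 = -3682.69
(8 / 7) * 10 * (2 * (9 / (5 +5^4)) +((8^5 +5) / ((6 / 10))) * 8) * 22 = 16150535456 / 147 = 109867588.14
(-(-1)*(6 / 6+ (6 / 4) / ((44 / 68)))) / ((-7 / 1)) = -0.47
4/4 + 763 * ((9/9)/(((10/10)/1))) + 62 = 826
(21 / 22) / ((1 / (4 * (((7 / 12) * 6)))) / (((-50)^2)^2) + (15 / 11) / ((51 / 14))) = 5206250000 / 2041666729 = 2.55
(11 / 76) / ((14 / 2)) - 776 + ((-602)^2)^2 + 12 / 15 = 349355511452583 / 2660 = 131336658440.82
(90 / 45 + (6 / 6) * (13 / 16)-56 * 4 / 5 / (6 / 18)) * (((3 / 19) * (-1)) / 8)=31581 / 12160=2.60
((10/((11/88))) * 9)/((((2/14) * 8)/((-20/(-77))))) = 163.64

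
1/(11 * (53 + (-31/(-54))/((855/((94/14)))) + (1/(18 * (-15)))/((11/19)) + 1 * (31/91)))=300105/176079548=0.00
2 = 2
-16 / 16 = -1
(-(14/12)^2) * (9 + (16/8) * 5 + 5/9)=-2156/81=-26.62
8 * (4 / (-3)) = -32 / 3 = -10.67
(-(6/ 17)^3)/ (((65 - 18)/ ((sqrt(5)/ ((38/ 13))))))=-1404 * sqrt(5)/ 4387309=-0.00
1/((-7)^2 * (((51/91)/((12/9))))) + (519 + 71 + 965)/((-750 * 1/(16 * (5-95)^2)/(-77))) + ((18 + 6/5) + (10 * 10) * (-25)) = 20687727.25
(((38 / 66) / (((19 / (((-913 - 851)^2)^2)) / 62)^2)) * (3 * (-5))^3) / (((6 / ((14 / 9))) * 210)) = -500540852477969440045822771200 / 209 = -2394932308507030813616377000.00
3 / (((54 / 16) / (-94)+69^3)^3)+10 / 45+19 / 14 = 111118023610371407323459489 / 70356135552295460163814098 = 1.58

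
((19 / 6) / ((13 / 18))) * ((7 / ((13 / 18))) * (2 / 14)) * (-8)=-8208 / 169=-48.57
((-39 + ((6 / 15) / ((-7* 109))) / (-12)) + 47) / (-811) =-183121 / 18563790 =-0.01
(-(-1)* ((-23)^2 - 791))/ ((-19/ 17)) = 4454/ 19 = 234.42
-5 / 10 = -1 / 2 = -0.50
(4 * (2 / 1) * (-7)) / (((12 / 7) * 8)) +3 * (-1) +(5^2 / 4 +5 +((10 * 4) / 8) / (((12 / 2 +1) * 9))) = 4.25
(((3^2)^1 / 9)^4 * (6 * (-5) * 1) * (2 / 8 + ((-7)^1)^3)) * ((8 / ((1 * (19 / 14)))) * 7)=8061480 / 19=424288.42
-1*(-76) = 76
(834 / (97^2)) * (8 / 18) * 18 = 6672 / 9409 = 0.71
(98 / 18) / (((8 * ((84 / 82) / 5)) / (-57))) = -27265 / 144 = -189.34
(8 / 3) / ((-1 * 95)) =-0.03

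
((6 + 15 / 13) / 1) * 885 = 82305 / 13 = 6331.15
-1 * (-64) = 64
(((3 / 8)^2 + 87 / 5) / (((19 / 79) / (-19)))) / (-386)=443427 / 123520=3.59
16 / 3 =5.33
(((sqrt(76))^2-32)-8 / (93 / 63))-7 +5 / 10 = 1989 / 62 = 32.08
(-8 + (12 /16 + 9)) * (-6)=-21 /2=-10.50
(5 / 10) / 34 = 1 / 68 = 0.01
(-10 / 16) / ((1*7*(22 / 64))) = -0.26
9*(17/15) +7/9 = 494/45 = 10.98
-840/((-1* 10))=84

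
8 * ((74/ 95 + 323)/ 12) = 20506/ 95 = 215.85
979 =979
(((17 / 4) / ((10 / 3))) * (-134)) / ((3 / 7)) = -7973 / 20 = -398.65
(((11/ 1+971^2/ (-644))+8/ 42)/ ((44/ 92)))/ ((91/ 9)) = -765519/ 2548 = -300.44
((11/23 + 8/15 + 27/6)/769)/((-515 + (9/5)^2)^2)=0.00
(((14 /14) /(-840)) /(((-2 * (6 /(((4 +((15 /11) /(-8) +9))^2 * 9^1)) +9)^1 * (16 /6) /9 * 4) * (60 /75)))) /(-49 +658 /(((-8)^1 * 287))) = -0.00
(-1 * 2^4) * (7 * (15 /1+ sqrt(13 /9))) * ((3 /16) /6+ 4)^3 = -225402345 /2048- 5008941 * sqrt(13) /2048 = -118878.10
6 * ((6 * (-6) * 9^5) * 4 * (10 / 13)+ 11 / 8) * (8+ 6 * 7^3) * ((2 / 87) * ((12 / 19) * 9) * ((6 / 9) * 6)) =-303563116852272 / 7163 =-42379326658.14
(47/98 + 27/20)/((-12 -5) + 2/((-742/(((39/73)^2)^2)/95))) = -2698656443989/25105847603480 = -0.11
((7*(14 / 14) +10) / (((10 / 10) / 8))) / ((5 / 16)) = 2176 / 5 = 435.20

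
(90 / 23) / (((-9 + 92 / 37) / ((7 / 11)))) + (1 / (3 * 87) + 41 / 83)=152568302 / 1320858099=0.12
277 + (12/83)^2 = 1908397/6889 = 277.02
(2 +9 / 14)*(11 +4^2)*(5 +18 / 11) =72927 / 154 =473.55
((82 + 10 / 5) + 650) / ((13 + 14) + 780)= 734 / 807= 0.91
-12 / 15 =-4 / 5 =-0.80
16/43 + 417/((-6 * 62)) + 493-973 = -2563353/5332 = -480.75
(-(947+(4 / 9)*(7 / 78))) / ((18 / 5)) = -1662055 / 6318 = -263.07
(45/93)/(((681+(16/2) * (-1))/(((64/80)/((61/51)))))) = 612/1272643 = 0.00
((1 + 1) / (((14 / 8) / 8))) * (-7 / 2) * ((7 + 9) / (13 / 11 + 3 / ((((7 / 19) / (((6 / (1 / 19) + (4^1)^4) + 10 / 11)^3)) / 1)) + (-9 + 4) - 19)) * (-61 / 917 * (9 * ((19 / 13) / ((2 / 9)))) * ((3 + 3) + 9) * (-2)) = -959638648320 / 6592801031099309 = -0.00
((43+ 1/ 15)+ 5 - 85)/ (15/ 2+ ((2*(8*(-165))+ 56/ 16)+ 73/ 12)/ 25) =2216/ 5863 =0.38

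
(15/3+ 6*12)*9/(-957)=-0.72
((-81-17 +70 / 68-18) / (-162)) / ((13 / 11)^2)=157663 / 310284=0.51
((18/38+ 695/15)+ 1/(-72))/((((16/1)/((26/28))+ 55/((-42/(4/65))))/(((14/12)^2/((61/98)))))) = 13986264383/2344221216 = 5.97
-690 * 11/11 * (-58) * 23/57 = 306820/19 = 16148.42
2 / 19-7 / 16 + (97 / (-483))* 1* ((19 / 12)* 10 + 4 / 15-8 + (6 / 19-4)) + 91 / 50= 2205961 / 3670800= 0.60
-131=-131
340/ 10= 34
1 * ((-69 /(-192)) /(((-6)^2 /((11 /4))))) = 253 /9216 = 0.03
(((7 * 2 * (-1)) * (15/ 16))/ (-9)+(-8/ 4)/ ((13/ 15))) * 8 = -265/ 39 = -6.79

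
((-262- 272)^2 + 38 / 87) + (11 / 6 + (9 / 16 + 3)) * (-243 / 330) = 43662545209 / 153120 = 285152.46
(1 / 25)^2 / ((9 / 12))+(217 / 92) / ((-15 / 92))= -27121 / 1875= -14.46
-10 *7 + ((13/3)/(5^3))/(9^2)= -2126237/30375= -70.00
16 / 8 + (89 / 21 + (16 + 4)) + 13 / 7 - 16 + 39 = 1073 / 21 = 51.10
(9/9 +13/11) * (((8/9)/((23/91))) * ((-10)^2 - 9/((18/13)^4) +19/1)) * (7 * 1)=3463891340/553311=6260.30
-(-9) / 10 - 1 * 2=-11 / 10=-1.10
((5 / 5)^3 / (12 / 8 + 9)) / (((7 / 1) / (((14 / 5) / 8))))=1 / 210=0.00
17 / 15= 1.13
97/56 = 1.73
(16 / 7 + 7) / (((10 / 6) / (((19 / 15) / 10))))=247 / 350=0.71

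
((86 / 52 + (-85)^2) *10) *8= 7515720 / 13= 578132.31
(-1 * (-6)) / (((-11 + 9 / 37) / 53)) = -5883 / 199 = -29.56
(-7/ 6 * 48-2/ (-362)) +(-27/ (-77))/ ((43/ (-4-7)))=-3055522/ 54481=-56.08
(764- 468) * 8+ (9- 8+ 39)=2408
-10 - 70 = -80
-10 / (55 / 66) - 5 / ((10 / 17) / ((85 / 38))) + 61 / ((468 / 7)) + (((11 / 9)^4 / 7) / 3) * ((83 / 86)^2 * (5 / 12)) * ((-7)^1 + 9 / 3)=-30.27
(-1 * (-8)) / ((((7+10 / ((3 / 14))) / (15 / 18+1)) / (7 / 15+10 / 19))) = 12452 / 45885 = 0.27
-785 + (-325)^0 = -784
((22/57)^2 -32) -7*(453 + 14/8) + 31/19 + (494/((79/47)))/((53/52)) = -159167997907/54414252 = -2925.12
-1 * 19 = -19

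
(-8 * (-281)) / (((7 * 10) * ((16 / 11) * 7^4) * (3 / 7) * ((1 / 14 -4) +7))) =3091 / 442470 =0.01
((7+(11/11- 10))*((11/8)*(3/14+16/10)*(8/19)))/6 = -1397/3990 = -0.35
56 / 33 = 1.70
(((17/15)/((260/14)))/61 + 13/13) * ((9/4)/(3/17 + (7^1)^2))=6072519/132589600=0.05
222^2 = 49284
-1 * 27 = -27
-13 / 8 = -1.62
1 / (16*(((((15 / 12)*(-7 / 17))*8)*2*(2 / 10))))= -17 / 448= -0.04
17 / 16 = 1.06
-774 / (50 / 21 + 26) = -8127 / 298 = -27.27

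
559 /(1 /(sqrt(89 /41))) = 559 * sqrt(3649) /41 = 823.60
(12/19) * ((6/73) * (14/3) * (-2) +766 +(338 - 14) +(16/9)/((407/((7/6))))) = 3495133736/5080581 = 687.94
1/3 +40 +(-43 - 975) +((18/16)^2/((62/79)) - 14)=-11785603/11904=-990.05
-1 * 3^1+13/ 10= -17/ 10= -1.70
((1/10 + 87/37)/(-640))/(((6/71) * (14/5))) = -64397/3978240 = -0.02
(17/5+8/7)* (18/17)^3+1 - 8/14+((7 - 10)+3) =1000983/171955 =5.82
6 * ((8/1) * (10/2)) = 240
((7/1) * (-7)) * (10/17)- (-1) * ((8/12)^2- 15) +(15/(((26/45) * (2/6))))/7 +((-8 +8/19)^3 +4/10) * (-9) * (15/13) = 856503496837/190995714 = 4484.41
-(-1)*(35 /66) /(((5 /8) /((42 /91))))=56 /143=0.39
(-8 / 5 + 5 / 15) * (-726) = 4598 / 5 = 919.60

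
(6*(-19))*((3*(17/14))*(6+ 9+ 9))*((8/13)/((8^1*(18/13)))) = -3876/7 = -553.71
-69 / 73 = -0.95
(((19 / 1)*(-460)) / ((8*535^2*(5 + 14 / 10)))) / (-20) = 437 / 14654720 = 0.00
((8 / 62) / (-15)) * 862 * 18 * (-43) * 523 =465252432 / 155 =3001628.59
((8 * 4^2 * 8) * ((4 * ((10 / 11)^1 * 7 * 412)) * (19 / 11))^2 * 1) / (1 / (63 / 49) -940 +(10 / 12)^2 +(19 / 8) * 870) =88550324777779200 / 297197659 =297950949.80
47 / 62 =0.76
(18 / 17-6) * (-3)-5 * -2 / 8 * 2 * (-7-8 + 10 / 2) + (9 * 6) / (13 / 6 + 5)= -1931 / 731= -2.64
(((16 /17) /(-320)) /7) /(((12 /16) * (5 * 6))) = -1 /53550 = -0.00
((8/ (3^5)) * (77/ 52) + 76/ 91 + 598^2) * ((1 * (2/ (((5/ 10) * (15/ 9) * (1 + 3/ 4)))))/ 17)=126523468768/ 4385745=28848.80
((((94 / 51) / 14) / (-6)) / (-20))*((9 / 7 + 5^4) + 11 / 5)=1033859 / 1499400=0.69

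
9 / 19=0.47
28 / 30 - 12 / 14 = 8 / 105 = 0.08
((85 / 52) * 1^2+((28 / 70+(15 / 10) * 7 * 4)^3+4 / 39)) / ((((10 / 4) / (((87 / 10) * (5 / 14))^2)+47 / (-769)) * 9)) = 961312112101547 / 22454191500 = 42812.15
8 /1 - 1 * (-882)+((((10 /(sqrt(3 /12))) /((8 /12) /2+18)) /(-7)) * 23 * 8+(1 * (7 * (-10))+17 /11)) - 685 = 8306 /77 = 107.87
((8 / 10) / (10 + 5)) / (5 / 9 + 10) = 12 / 2375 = 0.01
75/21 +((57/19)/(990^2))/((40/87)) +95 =98.57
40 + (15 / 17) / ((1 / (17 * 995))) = 14965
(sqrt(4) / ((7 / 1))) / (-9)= -2 / 63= -0.03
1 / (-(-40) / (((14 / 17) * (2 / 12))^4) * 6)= 2401 / 1623648240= 0.00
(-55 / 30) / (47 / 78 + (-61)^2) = -143 / 290285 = -0.00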